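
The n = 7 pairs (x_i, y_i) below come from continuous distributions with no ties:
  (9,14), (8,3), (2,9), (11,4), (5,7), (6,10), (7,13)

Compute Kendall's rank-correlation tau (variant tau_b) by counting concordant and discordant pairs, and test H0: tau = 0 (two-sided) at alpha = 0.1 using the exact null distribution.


Step 1: Enumerate the 21 unordered pairs (i,j) with i<j and classify each by sign(x_j-x_i) * sign(y_j-y_i).
  (1,2):dx=-1,dy=-11->C; (1,3):dx=-7,dy=-5->C; (1,4):dx=+2,dy=-10->D; (1,5):dx=-4,dy=-7->C
  (1,6):dx=-3,dy=-4->C; (1,7):dx=-2,dy=-1->C; (2,3):dx=-6,dy=+6->D; (2,4):dx=+3,dy=+1->C
  (2,5):dx=-3,dy=+4->D; (2,6):dx=-2,dy=+7->D; (2,7):dx=-1,dy=+10->D; (3,4):dx=+9,dy=-5->D
  (3,5):dx=+3,dy=-2->D; (3,6):dx=+4,dy=+1->C; (3,7):dx=+5,dy=+4->C; (4,5):dx=-6,dy=+3->D
  (4,6):dx=-5,dy=+6->D; (4,7):dx=-4,dy=+9->D; (5,6):dx=+1,dy=+3->C; (5,7):dx=+2,dy=+6->C
  (6,7):dx=+1,dy=+3->C
Step 2: C = 11, D = 10, total pairs = 21.
Step 3: tau = (C - D)/(n(n-1)/2) = (11 - 10)/21 = 0.047619.
Step 4: Exact two-sided p-value (enumerate n! = 5040 permutations of y under H0): p = 1.000000.
Step 5: alpha = 0.1. fail to reject H0.

tau_b = 0.0476 (C=11, D=10), p = 1.000000, fail to reject H0.


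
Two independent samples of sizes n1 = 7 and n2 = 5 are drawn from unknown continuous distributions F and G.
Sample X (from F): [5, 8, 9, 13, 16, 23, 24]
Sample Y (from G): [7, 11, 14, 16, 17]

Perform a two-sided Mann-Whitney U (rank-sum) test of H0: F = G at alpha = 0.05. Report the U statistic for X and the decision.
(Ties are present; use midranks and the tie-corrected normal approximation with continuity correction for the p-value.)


Step 1: Combine and sort all 12 observations; assign midranks.
sorted (value, group): (5,X), (7,Y), (8,X), (9,X), (11,Y), (13,X), (14,Y), (16,X), (16,Y), (17,Y), (23,X), (24,X)
ranks: 5->1, 7->2, 8->3, 9->4, 11->5, 13->6, 14->7, 16->8.5, 16->8.5, 17->10, 23->11, 24->12
Step 2: Rank sum for X: R1 = 1 + 3 + 4 + 6 + 8.5 + 11 + 12 = 45.5.
Step 3: U_X = R1 - n1(n1+1)/2 = 45.5 - 7*8/2 = 45.5 - 28 = 17.5.
       U_Y = n1*n2 - U_X = 35 - 17.5 = 17.5.
Step 4: Ties are present, so use the tie-corrected normal approximation (with continuity correction) for the p-value.
Step 5: p-value = 1.000000; compare to alpha = 0.05. fail to reject H0.

U_X = 17.5, p = 1.000000, fail to reject H0 at alpha = 0.05.


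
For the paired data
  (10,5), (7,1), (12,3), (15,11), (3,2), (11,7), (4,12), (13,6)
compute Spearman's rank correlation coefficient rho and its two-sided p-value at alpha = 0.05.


Step 1: Rank x and y separately (midranks; no ties here).
rank(x): 10->4, 7->3, 12->6, 15->8, 3->1, 11->5, 4->2, 13->7
rank(y): 5->4, 1->1, 3->3, 11->7, 2->2, 7->6, 12->8, 6->5
Step 2: d_i = R_x(i) - R_y(i); compute d_i^2.
  (4-4)^2=0, (3-1)^2=4, (6-3)^2=9, (8-7)^2=1, (1-2)^2=1, (5-6)^2=1, (2-8)^2=36, (7-5)^2=4
sum(d^2) = 56.
Step 3: rho = 1 - 6*56 / (8*(8^2 - 1)) = 1 - 336/504 = 0.333333.
Step 4: Under H0, t = rho * sqrt((n-2)/(1-rho^2)) = 0.8660 ~ t(6).
Step 5: Two-sided p-value from the t-distribution with 6 df = 0.419753.
Step 6: alpha = 0.05. fail to reject H0.

rho = 0.3333, p = 0.419753, fail to reject H0 at alpha = 0.05.


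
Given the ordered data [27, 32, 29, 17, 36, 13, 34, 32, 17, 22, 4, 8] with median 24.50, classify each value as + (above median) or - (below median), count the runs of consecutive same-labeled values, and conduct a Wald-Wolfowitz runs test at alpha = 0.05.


Step 1: Compute median = 24.50; label A = above, B = below.
Labels in order: AAABABAABBBB  (n_A = 6, n_B = 6)
Step 2: Count runs R = 6.
Step 3: Under H0 (random ordering), E[R] = 2*n_A*n_B/(n_A+n_B) + 1 = 2*6*6/12 + 1 = 7.0000.
        Var[R] = 2*n_A*n_B*(2*n_A*n_B - n_A - n_B) / ((n_A+n_B)^2 * (n_A+n_B-1)) = 4320/1584 = 2.7273.
        SD[R] = 1.6514.
Step 4: Continuity-corrected z = (R + 0.5 - E[R]) / SD[R] = (6 + 0.5 - 7.0000) / 1.6514 = -0.3028.
Step 5: Two-sided p-value via normal approximation = 2*(1 - Phi(|z|)) = 0.762069.
Step 6: alpha = 0.05. fail to reject H0.

R = 6, z = -0.3028, p = 0.762069, fail to reject H0.


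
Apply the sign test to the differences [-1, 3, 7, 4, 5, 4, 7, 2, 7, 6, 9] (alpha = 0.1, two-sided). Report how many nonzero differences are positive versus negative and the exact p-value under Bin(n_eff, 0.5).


Step 1: Discard zero differences. Original n = 11; n_eff = number of nonzero differences = 11.
Nonzero differences (with sign): -1, +3, +7, +4, +5, +4, +7, +2, +7, +6, +9
Step 2: Count signs: positive = 10, negative = 1.
Step 3: Under H0: P(positive) = 0.5, so the number of positives S ~ Bin(11, 0.5).
Step 4: Two-sided exact p-value = sum of Bin(11,0.5) probabilities at or below the observed probability = 0.011719.
Step 5: alpha = 0.1. reject H0.

n_eff = 11, pos = 10, neg = 1, p = 0.011719, reject H0.


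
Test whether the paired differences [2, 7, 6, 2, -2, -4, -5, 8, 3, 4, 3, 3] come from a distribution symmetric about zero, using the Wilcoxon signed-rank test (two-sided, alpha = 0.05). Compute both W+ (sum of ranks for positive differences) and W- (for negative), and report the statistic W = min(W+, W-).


Step 1: Drop any zero differences (none here) and take |d_i|.
|d| = [2, 7, 6, 2, 2, 4, 5, 8, 3, 4, 3, 3]
Step 2: Midrank |d_i| (ties get averaged ranks).
ranks: |2|->2, |7|->11, |6|->10, |2|->2, |2|->2, |4|->7.5, |5|->9, |8|->12, |3|->5, |4|->7.5, |3|->5, |3|->5
Step 3: Attach original signs; sum ranks with positive sign and with negative sign.
W+ = 2 + 11 + 10 + 2 + 12 + 5 + 7.5 + 5 + 5 = 59.5
W- = 2 + 7.5 + 9 = 18.5
(Check: W+ + W- = 78 should equal n(n+1)/2 = 78.)
Step 4: Test statistic W = min(W+, W-) = 18.5.
Step 5: Ties in |d|, so use the tie-corrected normal approximation.
        E[W] = n(n+1)/4 = 12*13/4 = 39.
        Tie groups: |d|=2 (t=3), |d|=3 (t=3), |d|=4 (t=2); sum(t^3 - t) = 54.
        Var[W] = n(n+1)(2n+1)/24 - sum(t^3-t)/48 = 3900/24 - 54/48 = 161.375.
        z = (W - E[W]) / sqrt(Var[W]) = (18.5 - 39) / 12.7033 = -1.6137.
        Two-sided p = 2*Phi(z) = 0.106582.
Step 6: alpha = 0.05. fail to reject H0.

W+ = 59.5, W- = 18.5, W = min = 18.5, p = 0.106582, fail to reject H0.


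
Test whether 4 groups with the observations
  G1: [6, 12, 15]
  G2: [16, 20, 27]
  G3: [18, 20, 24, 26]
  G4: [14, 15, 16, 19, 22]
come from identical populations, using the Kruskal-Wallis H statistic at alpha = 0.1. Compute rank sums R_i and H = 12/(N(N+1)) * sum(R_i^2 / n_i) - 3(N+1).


Step 1: Combine all N = 15 observations and assign midranks.
sorted (value, group, rank): (6,G1,1), (12,G1,2), (14,G4,3), (15,G1,4.5), (15,G4,4.5), (16,G2,6.5), (16,G4,6.5), (18,G3,8), (19,G4,9), (20,G2,10.5), (20,G3,10.5), (22,G4,12), (24,G3,13), (26,G3,14), (27,G2,15)
Step 2: Sum ranks within each group.
R_1 = 7.5 (n_1 = 3)
R_2 = 32 (n_2 = 3)
R_3 = 45.5 (n_3 = 4)
R_4 = 35 (n_4 = 5)
Step 3: H = 12/(N(N+1)) * sum(R_i^2/n_i) - 3(N+1)
     = 12/(15*16) * (7.5^2/3 + 32^2/3 + 45.5^2/4 + 35^2/5) - 3*16
     = 0.050000 * 1122.65 - 48
     = 8.132292.
Step 4: Ties present; correction factor C = 1 - 18/(15^3 - 15) = 0.994643. Corrected H = 8.132292 / 0.994643 = 8.176092.
Step 5: Under H0, H ~ chi^2(3); p-value = 0.042509.
Step 6: alpha = 0.1. reject H0.

H = 8.1761, df = 3, p = 0.042509, reject H0.


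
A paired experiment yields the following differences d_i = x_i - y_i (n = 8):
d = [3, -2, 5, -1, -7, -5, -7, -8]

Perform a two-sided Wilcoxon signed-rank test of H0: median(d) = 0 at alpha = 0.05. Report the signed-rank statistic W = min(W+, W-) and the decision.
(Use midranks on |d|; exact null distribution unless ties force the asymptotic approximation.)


Step 1: Drop any zero differences (none here) and take |d_i|.
|d| = [3, 2, 5, 1, 7, 5, 7, 8]
Step 2: Midrank |d_i| (ties get averaged ranks).
ranks: |3|->3, |2|->2, |5|->4.5, |1|->1, |7|->6.5, |5|->4.5, |7|->6.5, |8|->8
Step 3: Attach original signs; sum ranks with positive sign and with negative sign.
W+ = 3 + 4.5 = 7.5
W- = 2 + 1 + 6.5 + 4.5 + 6.5 + 8 = 28.5
(Check: W+ + W- = 36 should equal n(n+1)/2 = 36.)
Step 4: Test statistic W = min(W+, W-) = 7.5.
Step 5: Ties in |d|, so use the tie-corrected normal approximation.
        E[W] = n(n+1)/4 = 8*9/4 = 18.
        Tie groups: |d|=5 (t=2), |d|=7 (t=2); sum(t^3 - t) = 12.
        Var[W] = n(n+1)(2n+1)/24 - sum(t^3-t)/48 = 1224/24 - 12/48 = 50.75.
        z = (W - E[W]) / sqrt(Var[W]) = (7.5 - 18) / 7.1239 = -1.4739.
        Two-sided p = 2*Phi(z) = 0.140506.
Step 6: alpha = 0.05. fail to reject H0.

W+ = 7.5, W- = 28.5, W = min = 7.5, p = 0.140506, fail to reject H0.


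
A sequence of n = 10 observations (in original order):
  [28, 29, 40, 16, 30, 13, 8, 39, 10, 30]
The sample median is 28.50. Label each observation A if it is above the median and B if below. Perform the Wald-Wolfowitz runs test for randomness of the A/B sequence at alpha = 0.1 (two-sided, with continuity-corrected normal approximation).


Step 1: Compute median = 28.50; label A = above, B = below.
Labels in order: BAABABBABA  (n_A = 5, n_B = 5)
Step 2: Count runs R = 8.
Step 3: Under H0 (random ordering), E[R] = 2*n_A*n_B/(n_A+n_B) + 1 = 2*5*5/10 + 1 = 6.0000.
        Var[R] = 2*n_A*n_B*(2*n_A*n_B - n_A - n_B) / ((n_A+n_B)^2 * (n_A+n_B-1)) = 2000/900 = 2.2222.
        SD[R] = 1.4907.
Step 4: Continuity-corrected z = (R - 0.5 - E[R]) / SD[R] = (8 - 0.5 - 6.0000) / 1.4907 = 1.0062.
Step 5: Two-sided p-value via normal approximation = 2*(1 - Phi(|z|)) = 0.314305.
Step 6: alpha = 0.1. fail to reject H0.

R = 8, z = 1.0062, p = 0.314305, fail to reject H0.


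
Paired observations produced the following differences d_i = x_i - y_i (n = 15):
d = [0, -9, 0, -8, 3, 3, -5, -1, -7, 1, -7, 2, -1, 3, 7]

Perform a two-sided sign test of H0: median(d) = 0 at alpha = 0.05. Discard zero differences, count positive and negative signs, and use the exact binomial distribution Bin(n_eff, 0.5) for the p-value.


Step 1: Discard zero differences. Original n = 15; n_eff = number of nonzero differences = 13.
Nonzero differences (with sign): -9, -8, +3, +3, -5, -1, -7, +1, -7, +2, -1, +3, +7
Step 2: Count signs: positive = 6, negative = 7.
Step 3: Under H0: P(positive) = 0.5, so the number of positives S ~ Bin(13, 0.5).
Step 4: Two-sided exact p-value = sum of Bin(13,0.5) probabilities at or below the observed probability = 1.000000.
Step 5: alpha = 0.05. fail to reject H0.

n_eff = 13, pos = 6, neg = 7, p = 1.000000, fail to reject H0.


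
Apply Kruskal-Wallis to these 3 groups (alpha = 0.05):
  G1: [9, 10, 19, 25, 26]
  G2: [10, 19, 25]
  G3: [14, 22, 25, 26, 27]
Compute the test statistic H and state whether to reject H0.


Step 1: Combine all N = 13 observations and assign midranks.
sorted (value, group, rank): (9,G1,1), (10,G1,2.5), (10,G2,2.5), (14,G3,4), (19,G1,5.5), (19,G2,5.5), (22,G3,7), (25,G1,9), (25,G2,9), (25,G3,9), (26,G1,11.5), (26,G3,11.5), (27,G3,13)
Step 2: Sum ranks within each group.
R_1 = 29.5 (n_1 = 5)
R_2 = 17 (n_2 = 3)
R_3 = 44.5 (n_3 = 5)
Step 3: H = 12/(N(N+1)) * sum(R_i^2/n_i) - 3(N+1)
     = 12/(13*14) * (29.5^2/5 + 17^2/3 + 44.5^2/5) - 3*14
     = 0.065934 * 666.433 - 42
     = 1.940659.
Step 4: Ties present; correction factor C = 1 - 42/(13^3 - 13) = 0.980769. Corrected H = 1.940659 / 0.980769 = 1.978711.
Step 5: Under H0, H ~ chi^2(2); p-value = 0.371816.
Step 6: alpha = 0.05. fail to reject H0.

H = 1.9787, df = 2, p = 0.371816, fail to reject H0.


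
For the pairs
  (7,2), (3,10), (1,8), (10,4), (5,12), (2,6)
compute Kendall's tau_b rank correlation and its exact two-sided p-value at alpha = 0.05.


Step 1: Enumerate the 15 unordered pairs (i,j) with i<j and classify each by sign(x_j-x_i) * sign(y_j-y_i).
  (1,2):dx=-4,dy=+8->D; (1,3):dx=-6,dy=+6->D; (1,4):dx=+3,dy=+2->C; (1,5):dx=-2,dy=+10->D
  (1,6):dx=-5,dy=+4->D; (2,3):dx=-2,dy=-2->C; (2,4):dx=+7,dy=-6->D; (2,5):dx=+2,dy=+2->C
  (2,6):dx=-1,dy=-4->C; (3,4):dx=+9,dy=-4->D; (3,5):dx=+4,dy=+4->C; (3,6):dx=+1,dy=-2->D
  (4,5):dx=-5,dy=+8->D; (4,6):dx=-8,dy=+2->D; (5,6):dx=-3,dy=-6->C
Step 2: C = 6, D = 9, total pairs = 15.
Step 3: tau = (C - D)/(n(n-1)/2) = (6 - 9)/15 = -0.200000.
Step 4: Exact two-sided p-value (enumerate n! = 720 permutations of y under H0): p = 0.719444.
Step 5: alpha = 0.05. fail to reject H0.

tau_b = -0.2000 (C=6, D=9), p = 0.719444, fail to reject H0.


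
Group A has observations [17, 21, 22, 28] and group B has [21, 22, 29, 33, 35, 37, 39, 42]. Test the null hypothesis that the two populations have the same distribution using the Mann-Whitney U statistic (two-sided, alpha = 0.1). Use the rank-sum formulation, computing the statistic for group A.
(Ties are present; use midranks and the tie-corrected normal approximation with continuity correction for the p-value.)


Step 1: Combine and sort all 12 observations; assign midranks.
sorted (value, group): (17,X), (21,X), (21,Y), (22,X), (22,Y), (28,X), (29,Y), (33,Y), (35,Y), (37,Y), (39,Y), (42,Y)
ranks: 17->1, 21->2.5, 21->2.5, 22->4.5, 22->4.5, 28->6, 29->7, 33->8, 35->9, 37->10, 39->11, 42->12
Step 2: Rank sum for X: R1 = 1 + 2.5 + 4.5 + 6 = 14.
Step 3: U_X = R1 - n1(n1+1)/2 = 14 - 4*5/2 = 14 - 10 = 4.
       U_Y = n1*n2 - U_X = 32 - 4 = 28.
Step 4: Ties are present, so use the tie-corrected normal approximation (with continuity correction) for the p-value.
Step 5: p-value = 0.049991; compare to alpha = 0.1. reject H0.

U_X = 4, p = 0.049991, reject H0 at alpha = 0.1.


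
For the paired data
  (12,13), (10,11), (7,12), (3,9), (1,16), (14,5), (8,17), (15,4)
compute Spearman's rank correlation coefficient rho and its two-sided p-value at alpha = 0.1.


Step 1: Rank x and y separately (midranks; no ties here).
rank(x): 12->6, 10->5, 7->3, 3->2, 1->1, 14->7, 8->4, 15->8
rank(y): 13->6, 11->4, 12->5, 9->3, 16->7, 5->2, 17->8, 4->1
Step 2: d_i = R_x(i) - R_y(i); compute d_i^2.
  (6-6)^2=0, (5-4)^2=1, (3-5)^2=4, (2-3)^2=1, (1-7)^2=36, (7-2)^2=25, (4-8)^2=16, (8-1)^2=49
sum(d^2) = 132.
Step 3: rho = 1 - 6*132 / (8*(8^2 - 1)) = 1 - 792/504 = -0.571429.
Step 4: Under H0, t = rho * sqrt((n-2)/(1-rho^2)) = -1.7056 ~ t(6).
Step 5: Two-sided p-value from the t-distribution with 6 df = 0.138960.
Step 6: alpha = 0.1. fail to reject H0.

rho = -0.5714, p = 0.138960, fail to reject H0 at alpha = 0.1.


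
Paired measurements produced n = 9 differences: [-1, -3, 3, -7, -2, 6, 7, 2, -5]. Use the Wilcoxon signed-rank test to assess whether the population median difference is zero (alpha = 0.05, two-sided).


Step 1: Drop any zero differences (none here) and take |d_i|.
|d| = [1, 3, 3, 7, 2, 6, 7, 2, 5]
Step 2: Midrank |d_i| (ties get averaged ranks).
ranks: |1|->1, |3|->4.5, |3|->4.5, |7|->8.5, |2|->2.5, |6|->7, |7|->8.5, |2|->2.5, |5|->6
Step 3: Attach original signs; sum ranks with positive sign and with negative sign.
W+ = 4.5 + 7 + 8.5 + 2.5 = 22.5
W- = 1 + 4.5 + 8.5 + 2.5 + 6 = 22.5
(Check: W+ + W- = 45 should equal n(n+1)/2 = 45.)
Step 4: Test statistic W = min(W+, W-) = 22.5.
Step 5: Ties in |d|, so use the tie-corrected normal approximation.
        E[W] = n(n+1)/4 = 9*10/4 = 22.5.
        Tie groups: |d|=2 (t=2), |d|=3 (t=2), |d|=7 (t=2); sum(t^3 - t) = 18.
        Var[W] = n(n+1)(2n+1)/24 - sum(t^3-t)/48 = 1710/24 - 18/48 = 70.875.
        z = (W - E[W]) / sqrt(Var[W]) = (22.5 - 22.5) / 8.4187 = 0.0000.
        Two-sided p = 2*Phi(z) = 1.000000.
Step 6: alpha = 0.05. fail to reject H0.

W+ = 22.5, W- = 22.5, W = min = 22.5, p = 1.000000, fail to reject H0.


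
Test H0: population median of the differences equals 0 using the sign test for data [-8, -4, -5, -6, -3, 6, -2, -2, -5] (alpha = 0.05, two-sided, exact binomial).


Step 1: Discard zero differences. Original n = 9; n_eff = number of nonzero differences = 9.
Nonzero differences (with sign): -8, -4, -5, -6, -3, +6, -2, -2, -5
Step 2: Count signs: positive = 1, negative = 8.
Step 3: Under H0: P(positive) = 0.5, so the number of positives S ~ Bin(9, 0.5).
Step 4: Two-sided exact p-value = sum of Bin(9,0.5) probabilities at or below the observed probability = 0.039062.
Step 5: alpha = 0.05. reject H0.

n_eff = 9, pos = 1, neg = 8, p = 0.039062, reject H0.


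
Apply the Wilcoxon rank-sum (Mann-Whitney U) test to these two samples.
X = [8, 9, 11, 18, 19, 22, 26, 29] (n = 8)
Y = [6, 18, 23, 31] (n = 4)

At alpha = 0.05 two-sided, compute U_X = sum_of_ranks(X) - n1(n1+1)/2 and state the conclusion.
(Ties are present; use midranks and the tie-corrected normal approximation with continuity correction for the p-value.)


Step 1: Combine and sort all 12 observations; assign midranks.
sorted (value, group): (6,Y), (8,X), (9,X), (11,X), (18,X), (18,Y), (19,X), (22,X), (23,Y), (26,X), (29,X), (31,Y)
ranks: 6->1, 8->2, 9->3, 11->4, 18->5.5, 18->5.5, 19->7, 22->8, 23->9, 26->10, 29->11, 31->12
Step 2: Rank sum for X: R1 = 2 + 3 + 4 + 5.5 + 7 + 8 + 10 + 11 = 50.5.
Step 3: U_X = R1 - n1(n1+1)/2 = 50.5 - 8*9/2 = 50.5 - 36 = 14.5.
       U_Y = n1*n2 - U_X = 32 - 14.5 = 17.5.
Step 4: Ties are present, so use the tie-corrected normal approximation (with continuity correction) for the p-value.
Step 5: p-value = 0.864901; compare to alpha = 0.05. fail to reject H0.

U_X = 14.5, p = 0.864901, fail to reject H0 at alpha = 0.05.


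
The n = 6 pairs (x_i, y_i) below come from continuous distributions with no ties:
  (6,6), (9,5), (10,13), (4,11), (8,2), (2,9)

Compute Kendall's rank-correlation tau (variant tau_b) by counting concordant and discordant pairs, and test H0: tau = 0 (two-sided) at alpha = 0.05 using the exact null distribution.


Step 1: Enumerate the 15 unordered pairs (i,j) with i<j and classify each by sign(x_j-x_i) * sign(y_j-y_i).
  (1,2):dx=+3,dy=-1->D; (1,3):dx=+4,dy=+7->C; (1,4):dx=-2,dy=+5->D; (1,5):dx=+2,dy=-4->D
  (1,6):dx=-4,dy=+3->D; (2,3):dx=+1,dy=+8->C; (2,4):dx=-5,dy=+6->D; (2,5):dx=-1,dy=-3->C
  (2,6):dx=-7,dy=+4->D; (3,4):dx=-6,dy=-2->C; (3,5):dx=-2,dy=-11->C; (3,6):dx=-8,dy=-4->C
  (4,5):dx=+4,dy=-9->D; (4,6):dx=-2,dy=-2->C; (5,6):dx=-6,dy=+7->D
Step 2: C = 7, D = 8, total pairs = 15.
Step 3: tau = (C - D)/(n(n-1)/2) = (7 - 8)/15 = -0.066667.
Step 4: Exact two-sided p-value (enumerate n! = 720 permutations of y under H0): p = 1.000000.
Step 5: alpha = 0.05. fail to reject H0.

tau_b = -0.0667 (C=7, D=8), p = 1.000000, fail to reject H0.


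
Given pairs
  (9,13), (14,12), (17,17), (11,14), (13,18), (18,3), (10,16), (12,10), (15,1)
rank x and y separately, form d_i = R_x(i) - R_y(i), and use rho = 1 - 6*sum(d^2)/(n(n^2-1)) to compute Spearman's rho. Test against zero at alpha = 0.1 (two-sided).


Step 1: Rank x and y separately (midranks; no ties here).
rank(x): 9->1, 14->6, 17->8, 11->3, 13->5, 18->9, 10->2, 12->4, 15->7
rank(y): 13->5, 12->4, 17->8, 14->6, 18->9, 3->2, 16->7, 10->3, 1->1
Step 2: d_i = R_x(i) - R_y(i); compute d_i^2.
  (1-5)^2=16, (6-4)^2=4, (8-8)^2=0, (3-6)^2=9, (5-9)^2=16, (9-2)^2=49, (2-7)^2=25, (4-3)^2=1, (7-1)^2=36
sum(d^2) = 156.
Step 3: rho = 1 - 6*156 / (9*(9^2 - 1)) = 1 - 936/720 = -0.300000.
Step 4: Under H0, t = rho * sqrt((n-2)/(1-rho^2)) = -0.8321 ~ t(7).
Step 5: Two-sided p-value from the t-distribution with 7 df = 0.432845.
Step 6: alpha = 0.1. fail to reject H0.

rho = -0.3000, p = 0.432845, fail to reject H0 at alpha = 0.1.


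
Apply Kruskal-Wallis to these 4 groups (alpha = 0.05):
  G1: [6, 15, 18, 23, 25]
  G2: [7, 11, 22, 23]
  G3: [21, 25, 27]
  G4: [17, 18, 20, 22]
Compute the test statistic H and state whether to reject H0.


Step 1: Combine all N = 16 observations and assign midranks.
sorted (value, group, rank): (6,G1,1), (7,G2,2), (11,G2,3), (15,G1,4), (17,G4,5), (18,G1,6.5), (18,G4,6.5), (20,G4,8), (21,G3,9), (22,G2,10.5), (22,G4,10.5), (23,G1,12.5), (23,G2,12.5), (25,G1,14.5), (25,G3,14.5), (27,G3,16)
Step 2: Sum ranks within each group.
R_1 = 38.5 (n_1 = 5)
R_2 = 28 (n_2 = 4)
R_3 = 39.5 (n_3 = 3)
R_4 = 30 (n_4 = 4)
Step 3: H = 12/(N(N+1)) * sum(R_i^2/n_i) - 3(N+1)
     = 12/(16*17) * (38.5^2/5 + 28^2/4 + 39.5^2/3 + 30^2/4) - 3*17
     = 0.044118 * 1237.53 - 51
     = 3.597059.
Step 4: Ties present; correction factor C = 1 - 24/(16^3 - 16) = 0.994118. Corrected H = 3.597059 / 0.994118 = 3.618343.
Step 5: Under H0, H ~ chi^2(3); p-value = 0.305735.
Step 6: alpha = 0.05. fail to reject H0.

H = 3.6183, df = 3, p = 0.305735, fail to reject H0.


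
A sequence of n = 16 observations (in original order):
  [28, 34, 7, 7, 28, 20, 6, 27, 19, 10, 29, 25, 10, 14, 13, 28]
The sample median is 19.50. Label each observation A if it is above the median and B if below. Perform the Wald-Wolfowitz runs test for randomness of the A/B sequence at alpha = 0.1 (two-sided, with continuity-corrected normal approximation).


Step 1: Compute median = 19.50; label A = above, B = below.
Labels in order: AABBAABABBAABBBA  (n_A = 8, n_B = 8)
Step 2: Count runs R = 9.
Step 3: Under H0 (random ordering), E[R] = 2*n_A*n_B/(n_A+n_B) + 1 = 2*8*8/16 + 1 = 9.0000.
        Var[R] = 2*n_A*n_B*(2*n_A*n_B - n_A - n_B) / ((n_A+n_B)^2 * (n_A+n_B-1)) = 14336/3840 = 3.7333.
        SD[R] = 1.9322.
Step 4: R = E[R], so z = 0 with no continuity correction.
Step 5: Two-sided p-value via normal approximation = 2*(1 - Phi(|z|)) = 1.000000.
Step 6: alpha = 0.1. fail to reject H0.

R = 9, z = 0.0000, p = 1.000000, fail to reject H0.


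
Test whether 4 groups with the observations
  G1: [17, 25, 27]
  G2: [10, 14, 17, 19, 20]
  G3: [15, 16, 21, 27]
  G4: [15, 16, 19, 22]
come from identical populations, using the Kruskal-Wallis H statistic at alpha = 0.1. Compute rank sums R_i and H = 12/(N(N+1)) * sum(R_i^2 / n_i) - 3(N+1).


Step 1: Combine all N = 16 observations and assign midranks.
sorted (value, group, rank): (10,G2,1), (14,G2,2), (15,G3,3.5), (15,G4,3.5), (16,G3,5.5), (16,G4,5.5), (17,G1,7.5), (17,G2,7.5), (19,G2,9.5), (19,G4,9.5), (20,G2,11), (21,G3,12), (22,G4,13), (25,G1,14), (27,G1,15.5), (27,G3,15.5)
Step 2: Sum ranks within each group.
R_1 = 37 (n_1 = 3)
R_2 = 31 (n_2 = 5)
R_3 = 36.5 (n_3 = 4)
R_4 = 31.5 (n_4 = 4)
Step 3: H = 12/(N(N+1)) * sum(R_i^2/n_i) - 3(N+1)
     = 12/(16*17) * (37^2/3 + 31^2/5 + 36.5^2/4 + 31.5^2/4) - 3*17
     = 0.044118 * 1229.66 - 51
     = 3.249632.
Step 4: Ties present; correction factor C = 1 - 30/(16^3 - 16) = 0.992647. Corrected H = 3.249632 / 0.992647 = 3.273704.
Step 5: Under H0, H ~ chi^2(3); p-value = 0.351319.
Step 6: alpha = 0.1. fail to reject H0.

H = 3.2737, df = 3, p = 0.351319, fail to reject H0.


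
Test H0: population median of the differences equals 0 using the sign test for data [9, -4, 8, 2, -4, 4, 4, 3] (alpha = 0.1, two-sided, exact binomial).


Step 1: Discard zero differences. Original n = 8; n_eff = number of nonzero differences = 8.
Nonzero differences (with sign): +9, -4, +8, +2, -4, +4, +4, +3
Step 2: Count signs: positive = 6, negative = 2.
Step 3: Under H0: P(positive) = 0.5, so the number of positives S ~ Bin(8, 0.5).
Step 4: Two-sided exact p-value = sum of Bin(8,0.5) probabilities at or below the observed probability = 0.289062.
Step 5: alpha = 0.1. fail to reject H0.

n_eff = 8, pos = 6, neg = 2, p = 0.289062, fail to reject H0.


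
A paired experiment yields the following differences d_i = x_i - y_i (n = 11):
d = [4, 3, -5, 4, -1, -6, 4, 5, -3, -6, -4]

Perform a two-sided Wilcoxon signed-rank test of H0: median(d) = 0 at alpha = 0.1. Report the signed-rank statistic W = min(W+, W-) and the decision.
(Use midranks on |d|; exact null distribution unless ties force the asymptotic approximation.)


Step 1: Drop any zero differences (none here) and take |d_i|.
|d| = [4, 3, 5, 4, 1, 6, 4, 5, 3, 6, 4]
Step 2: Midrank |d_i| (ties get averaged ranks).
ranks: |4|->5.5, |3|->2.5, |5|->8.5, |4|->5.5, |1|->1, |6|->10.5, |4|->5.5, |5|->8.5, |3|->2.5, |6|->10.5, |4|->5.5
Step 3: Attach original signs; sum ranks with positive sign and with negative sign.
W+ = 5.5 + 2.5 + 5.5 + 5.5 + 8.5 = 27.5
W- = 8.5 + 1 + 10.5 + 2.5 + 10.5 + 5.5 = 38.5
(Check: W+ + W- = 66 should equal n(n+1)/2 = 66.)
Step 4: Test statistic W = min(W+, W-) = 27.5.
Step 5: Ties in |d|, so use the tie-corrected normal approximation.
        E[W] = n(n+1)/4 = 11*12/4 = 33.
        Tie groups: |d|=3 (t=2), |d|=4 (t=4), |d|=5 (t=2), |d|=6 (t=2); sum(t^3 - t) = 78.
        Var[W] = n(n+1)(2n+1)/24 - sum(t^3-t)/48 = 3036/24 - 78/48 = 124.875.
        z = (W - E[W]) / sqrt(Var[W]) = (27.5 - 33) / 11.1747 = -0.4922.
        Two-sided p = 2*Phi(z) = 0.622591.
Step 6: alpha = 0.1. fail to reject H0.

W+ = 27.5, W- = 38.5, W = min = 27.5, p = 0.622591, fail to reject H0.


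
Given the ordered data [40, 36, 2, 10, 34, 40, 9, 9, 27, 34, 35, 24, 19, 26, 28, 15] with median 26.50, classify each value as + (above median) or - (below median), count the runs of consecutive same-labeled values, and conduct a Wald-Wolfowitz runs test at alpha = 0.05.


Step 1: Compute median = 26.50; label A = above, B = below.
Labels in order: AABBAABBAAABBBAB  (n_A = 8, n_B = 8)
Step 2: Count runs R = 8.
Step 3: Under H0 (random ordering), E[R] = 2*n_A*n_B/(n_A+n_B) + 1 = 2*8*8/16 + 1 = 9.0000.
        Var[R] = 2*n_A*n_B*(2*n_A*n_B - n_A - n_B) / ((n_A+n_B)^2 * (n_A+n_B-1)) = 14336/3840 = 3.7333.
        SD[R] = 1.9322.
Step 4: Continuity-corrected z = (R + 0.5 - E[R]) / SD[R] = (8 + 0.5 - 9.0000) / 1.9322 = -0.2588.
Step 5: Two-sided p-value via normal approximation = 2*(1 - Phi(|z|)) = 0.795809.
Step 6: alpha = 0.05. fail to reject H0.

R = 8, z = -0.2588, p = 0.795809, fail to reject H0.


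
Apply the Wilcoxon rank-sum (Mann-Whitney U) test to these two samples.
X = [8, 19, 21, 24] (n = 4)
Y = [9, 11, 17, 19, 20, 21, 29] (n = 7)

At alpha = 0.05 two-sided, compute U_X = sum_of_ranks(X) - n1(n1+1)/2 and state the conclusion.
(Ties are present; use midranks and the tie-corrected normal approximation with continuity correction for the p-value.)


Step 1: Combine and sort all 11 observations; assign midranks.
sorted (value, group): (8,X), (9,Y), (11,Y), (17,Y), (19,X), (19,Y), (20,Y), (21,X), (21,Y), (24,X), (29,Y)
ranks: 8->1, 9->2, 11->3, 17->4, 19->5.5, 19->5.5, 20->7, 21->8.5, 21->8.5, 24->10, 29->11
Step 2: Rank sum for X: R1 = 1 + 5.5 + 8.5 + 10 = 25.
Step 3: U_X = R1 - n1(n1+1)/2 = 25 - 4*5/2 = 25 - 10 = 15.
       U_Y = n1*n2 - U_X = 28 - 15 = 13.
Step 4: Ties are present, so use the tie-corrected normal approximation (with continuity correction) for the p-value.
Step 5: p-value = 0.924376; compare to alpha = 0.05. fail to reject H0.

U_X = 15, p = 0.924376, fail to reject H0 at alpha = 0.05.


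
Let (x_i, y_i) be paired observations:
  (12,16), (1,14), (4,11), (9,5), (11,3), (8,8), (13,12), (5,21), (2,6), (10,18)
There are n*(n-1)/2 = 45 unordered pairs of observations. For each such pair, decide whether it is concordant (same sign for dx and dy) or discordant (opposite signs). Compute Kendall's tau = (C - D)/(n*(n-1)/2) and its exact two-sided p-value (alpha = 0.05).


Step 1: Enumerate the 45 unordered pairs (i,j) with i<j and classify each by sign(x_j-x_i) * sign(y_j-y_i).
  (1,2):dx=-11,dy=-2->C; (1,3):dx=-8,dy=-5->C; (1,4):dx=-3,dy=-11->C; (1,5):dx=-1,dy=-13->C
  (1,6):dx=-4,dy=-8->C; (1,7):dx=+1,dy=-4->D; (1,8):dx=-7,dy=+5->D; (1,9):dx=-10,dy=-10->C
  (1,10):dx=-2,dy=+2->D; (2,3):dx=+3,dy=-3->D; (2,4):dx=+8,dy=-9->D; (2,5):dx=+10,dy=-11->D
  (2,6):dx=+7,dy=-6->D; (2,7):dx=+12,dy=-2->D; (2,8):dx=+4,dy=+7->C; (2,9):dx=+1,dy=-8->D
  (2,10):dx=+9,dy=+4->C; (3,4):dx=+5,dy=-6->D; (3,5):dx=+7,dy=-8->D; (3,6):dx=+4,dy=-3->D
  (3,7):dx=+9,dy=+1->C; (3,8):dx=+1,dy=+10->C; (3,9):dx=-2,dy=-5->C; (3,10):dx=+6,dy=+7->C
  (4,5):dx=+2,dy=-2->D; (4,6):dx=-1,dy=+3->D; (4,7):dx=+4,dy=+7->C; (4,8):dx=-4,dy=+16->D
  (4,9):dx=-7,dy=+1->D; (4,10):dx=+1,dy=+13->C; (5,6):dx=-3,dy=+5->D; (5,7):dx=+2,dy=+9->C
  (5,8):dx=-6,dy=+18->D; (5,9):dx=-9,dy=+3->D; (5,10):dx=-1,dy=+15->D; (6,7):dx=+5,dy=+4->C
  (6,8):dx=-3,dy=+13->D; (6,9):dx=-6,dy=-2->C; (6,10):dx=+2,dy=+10->C; (7,8):dx=-8,dy=+9->D
  (7,9):dx=-11,dy=-6->C; (7,10):dx=-3,dy=+6->D; (8,9):dx=-3,dy=-15->C; (8,10):dx=+5,dy=-3->D
  (9,10):dx=+8,dy=+12->C
Step 2: C = 21, D = 24, total pairs = 45.
Step 3: tau = (C - D)/(n(n-1)/2) = (21 - 24)/45 = -0.066667.
Step 4: Exact two-sided p-value (enumerate n! = 3628800 permutations of y under H0): p = 0.861801.
Step 5: alpha = 0.05. fail to reject H0.

tau_b = -0.0667 (C=21, D=24), p = 0.861801, fail to reject H0.


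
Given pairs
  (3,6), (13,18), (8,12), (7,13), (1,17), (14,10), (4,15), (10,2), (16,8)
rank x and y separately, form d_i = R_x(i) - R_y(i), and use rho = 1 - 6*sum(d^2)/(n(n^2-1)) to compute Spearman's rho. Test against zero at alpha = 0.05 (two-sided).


Step 1: Rank x and y separately (midranks; no ties here).
rank(x): 3->2, 13->7, 8->5, 7->4, 1->1, 14->8, 4->3, 10->6, 16->9
rank(y): 6->2, 18->9, 12->5, 13->6, 17->8, 10->4, 15->7, 2->1, 8->3
Step 2: d_i = R_x(i) - R_y(i); compute d_i^2.
  (2-2)^2=0, (7-9)^2=4, (5-5)^2=0, (4-6)^2=4, (1-8)^2=49, (8-4)^2=16, (3-7)^2=16, (6-1)^2=25, (9-3)^2=36
sum(d^2) = 150.
Step 3: rho = 1 - 6*150 / (9*(9^2 - 1)) = 1 - 900/720 = -0.250000.
Step 4: Under H0, t = rho * sqrt((n-2)/(1-rho^2)) = -0.6831 ~ t(7).
Step 5: Two-sided p-value from the t-distribution with 7 df = 0.516490.
Step 6: alpha = 0.05. fail to reject H0.

rho = -0.2500, p = 0.516490, fail to reject H0 at alpha = 0.05.


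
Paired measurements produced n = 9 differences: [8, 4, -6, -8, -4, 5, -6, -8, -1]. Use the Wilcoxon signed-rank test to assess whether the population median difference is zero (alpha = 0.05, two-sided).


Step 1: Drop any zero differences (none here) and take |d_i|.
|d| = [8, 4, 6, 8, 4, 5, 6, 8, 1]
Step 2: Midrank |d_i| (ties get averaged ranks).
ranks: |8|->8, |4|->2.5, |6|->5.5, |8|->8, |4|->2.5, |5|->4, |6|->5.5, |8|->8, |1|->1
Step 3: Attach original signs; sum ranks with positive sign and with negative sign.
W+ = 8 + 2.5 + 4 = 14.5
W- = 5.5 + 8 + 2.5 + 5.5 + 8 + 1 = 30.5
(Check: W+ + W- = 45 should equal n(n+1)/2 = 45.)
Step 4: Test statistic W = min(W+, W-) = 14.5.
Step 5: Ties in |d|, so use the tie-corrected normal approximation.
        E[W] = n(n+1)/4 = 9*10/4 = 22.5.
        Tie groups: |d|=4 (t=2), |d|=6 (t=2), |d|=8 (t=3); sum(t^3 - t) = 36.
        Var[W] = n(n+1)(2n+1)/24 - sum(t^3-t)/48 = 1710/24 - 36/48 = 70.5.
        z = (W - E[W]) / sqrt(Var[W]) = (14.5 - 22.5) / 8.3964 = -0.9528.
        Two-sided p = 2*Phi(z) = 0.340698.
Step 6: alpha = 0.05. fail to reject H0.

W+ = 14.5, W- = 30.5, W = min = 14.5, p = 0.340698, fail to reject H0.


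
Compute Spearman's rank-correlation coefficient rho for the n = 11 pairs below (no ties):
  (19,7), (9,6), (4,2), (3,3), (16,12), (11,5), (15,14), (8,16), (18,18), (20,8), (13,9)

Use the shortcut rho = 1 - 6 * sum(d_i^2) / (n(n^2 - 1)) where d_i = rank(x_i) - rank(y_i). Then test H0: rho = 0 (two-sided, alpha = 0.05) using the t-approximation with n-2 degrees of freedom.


Step 1: Rank x and y separately (midranks; no ties here).
rank(x): 19->10, 9->4, 4->2, 3->1, 16->8, 11->5, 15->7, 8->3, 18->9, 20->11, 13->6
rank(y): 7->5, 6->4, 2->1, 3->2, 12->8, 5->3, 14->9, 16->10, 18->11, 8->6, 9->7
Step 2: d_i = R_x(i) - R_y(i); compute d_i^2.
  (10-5)^2=25, (4-4)^2=0, (2-1)^2=1, (1-2)^2=1, (8-8)^2=0, (5-3)^2=4, (7-9)^2=4, (3-10)^2=49, (9-11)^2=4, (11-6)^2=25, (6-7)^2=1
sum(d^2) = 114.
Step 3: rho = 1 - 6*114 / (11*(11^2 - 1)) = 1 - 684/1320 = 0.481818.
Step 4: Under H0, t = rho * sqrt((n-2)/(1-rho^2)) = 1.6496 ~ t(9).
Step 5: Two-sided p-value from the t-distribution with 9 df = 0.133434.
Step 6: alpha = 0.05. fail to reject H0.

rho = 0.4818, p = 0.133434, fail to reject H0 at alpha = 0.05.


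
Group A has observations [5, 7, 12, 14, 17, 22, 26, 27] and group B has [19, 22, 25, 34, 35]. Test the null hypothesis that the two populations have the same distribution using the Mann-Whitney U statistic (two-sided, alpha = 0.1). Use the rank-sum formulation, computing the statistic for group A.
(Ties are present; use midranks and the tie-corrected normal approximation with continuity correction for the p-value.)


Step 1: Combine and sort all 13 observations; assign midranks.
sorted (value, group): (5,X), (7,X), (12,X), (14,X), (17,X), (19,Y), (22,X), (22,Y), (25,Y), (26,X), (27,X), (34,Y), (35,Y)
ranks: 5->1, 7->2, 12->3, 14->4, 17->5, 19->6, 22->7.5, 22->7.5, 25->9, 26->10, 27->11, 34->12, 35->13
Step 2: Rank sum for X: R1 = 1 + 2 + 3 + 4 + 5 + 7.5 + 10 + 11 = 43.5.
Step 3: U_X = R1 - n1(n1+1)/2 = 43.5 - 8*9/2 = 43.5 - 36 = 7.5.
       U_Y = n1*n2 - U_X = 40 - 7.5 = 32.5.
Step 4: Ties are present, so use the tie-corrected normal approximation (with continuity correction) for the p-value.
Step 5: p-value = 0.078571; compare to alpha = 0.1. reject H0.

U_X = 7.5, p = 0.078571, reject H0 at alpha = 0.1.


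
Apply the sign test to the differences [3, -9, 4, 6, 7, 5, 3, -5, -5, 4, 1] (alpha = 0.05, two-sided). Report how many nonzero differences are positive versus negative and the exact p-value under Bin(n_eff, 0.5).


Step 1: Discard zero differences. Original n = 11; n_eff = number of nonzero differences = 11.
Nonzero differences (with sign): +3, -9, +4, +6, +7, +5, +3, -5, -5, +4, +1
Step 2: Count signs: positive = 8, negative = 3.
Step 3: Under H0: P(positive) = 0.5, so the number of positives S ~ Bin(11, 0.5).
Step 4: Two-sided exact p-value = sum of Bin(11,0.5) probabilities at or below the observed probability = 0.226562.
Step 5: alpha = 0.05. fail to reject H0.

n_eff = 11, pos = 8, neg = 3, p = 0.226562, fail to reject H0.


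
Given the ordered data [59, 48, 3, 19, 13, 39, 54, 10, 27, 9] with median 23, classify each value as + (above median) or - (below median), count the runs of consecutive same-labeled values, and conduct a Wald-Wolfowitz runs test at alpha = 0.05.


Step 1: Compute median = 23; label A = above, B = below.
Labels in order: AABBBAABAB  (n_A = 5, n_B = 5)
Step 2: Count runs R = 6.
Step 3: Under H0 (random ordering), E[R] = 2*n_A*n_B/(n_A+n_B) + 1 = 2*5*5/10 + 1 = 6.0000.
        Var[R] = 2*n_A*n_B*(2*n_A*n_B - n_A - n_B) / ((n_A+n_B)^2 * (n_A+n_B-1)) = 2000/900 = 2.2222.
        SD[R] = 1.4907.
Step 4: R = E[R], so z = 0 with no continuity correction.
Step 5: Two-sided p-value via normal approximation = 2*(1 - Phi(|z|)) = 1.000000.
Step 6: alpha = 0.05. fail to reject H0.

R = 6, z = 0.0000, p = 1.000000, fail to reject H0.


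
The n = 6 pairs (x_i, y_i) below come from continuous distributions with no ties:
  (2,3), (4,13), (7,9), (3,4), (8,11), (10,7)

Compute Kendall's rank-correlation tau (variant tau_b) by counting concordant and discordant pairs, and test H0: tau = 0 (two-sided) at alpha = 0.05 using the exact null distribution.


Step 1: Enumerate the 15 unordered pairs (i,j) with i<j and classify each by sign(x_j-x_i) * sign(y_j-y_i).
  (1,2):dx=+2,dy=+10->C; (1,3):dx=+5,dy=+6->C; (1,4):dx=+1,dy=+1->C; (1,5):dx=+6,dy=+8->C
  (1,6):dx=+8,dy=+4->C; (2,3):dx=+3,dy=-4->D; (2,4):dx=-1,dy=-9->C; (2,5):dx=+4,dy=-2->D
  (2,6):dx=+6,dy=-6->D; (3,4):dx=-4,dy=-5->C; (3,5):dx=+1,dy=+2->C; (3,6):dx=+3,dy=-2->D
  (4,5):dx=+5,dy=+7->C; (4,6):dx=+7,dy=+3->C; (5,6):dx=+2,dy=-4->D
Step 2: C = 10, D = 5, total pairs = 15.
Step 3: tau = (C - D)/(n(n-1)/2) = (10 - 5)/15 = 0.333333.
Step 4: Exact two-sided p-value (enumerate n! = 720 permutations of y under H0): p = 0.469444.
Step 5: alpha = 0.05. fail to reject H0.

tau_b = 0.3333 (C=10, D=5), p = 0.469444, fail to reject H0.


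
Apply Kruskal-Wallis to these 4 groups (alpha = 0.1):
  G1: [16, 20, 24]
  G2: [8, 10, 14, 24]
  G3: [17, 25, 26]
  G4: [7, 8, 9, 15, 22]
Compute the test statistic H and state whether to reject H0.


Step 1: Combine all N = 15 observations and assign midranks.
sorted (value, group, rank): (7,G4,1), (8,G2,2.5), (8,G4,2.5), (9,G4,4), (10,G2,5), (14,G2,6), (15,G4,7), (16,G1,8), (17,G3,9), (20,G1,10), (22,G4,11), (24,G1,12.5), (24,G2,12.5), (25,G3,14), (26,G3,15)
Step 2: Sum ranks within each group.
R_1 = 30.5 (n_1 = 3)
R_2 = 26 (n_2 = 4)
R_3 = 38 (n_3 = 3)
R_4 = 25.5 (n_4 = 5)
Step 3: H = 12/(N(N+1)) * sum(R_i^2/n_i) - 3(N+1)
     = 12/(15*16) * (30.5^2/3 + 26^2/4 + 38^2/3 + 25.5^2/5) - 3*16
     = 0.050000 * 1090.47 - 48
     = 6.523333.
Step 4: Ties present; correction factor C = 1 - 12/(15^3 - 15) = 0.996429. Corrected H = 6.523333 / 0.996429 = 6.546714.
Step 5: Under H0, H ~ chi^2(3); p-value = 0.087838.
Step 6: alpha = 0.1. reject H0.

H = 6.5467, df = 3, p = 0.087838, reject H0.


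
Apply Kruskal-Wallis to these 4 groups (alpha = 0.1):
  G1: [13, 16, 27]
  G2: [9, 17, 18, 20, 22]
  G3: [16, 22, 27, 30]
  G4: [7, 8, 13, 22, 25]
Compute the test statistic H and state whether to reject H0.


Step 1: Combine all N = 17 observations and assign midranks.
sorted (value, group, rank): (7,G4,1), (8,G4,2), (9,G2,3), (13,G1,4.5), (13,G4,4.5), (16,G1,6.5), (16,G3,6.5), (17,G2,8), (18,G2,9), (20,G2,10), (22,G2,12), (22,G3,12), (22,G4,12), (25,G4,14), (27,G1,15.5), (27,G3,15.5), (30,G3,17)
Step 2: Sum ranks within each group.
R_1 = 26.5 (n_1 = 3)
R_2 = 42 (n_2 = 5)
R_3 = 51 (n_3 = 4)
R_4 = 33.5 (n_4 = 5)
Step 3: H = 12/(N(N+1)) * sum(R_i^2/n_i) - 3(N+1)
     = 12/(17*18) * (26.5^2/3 + 42^2/5 + 51^2/4 + 33.5^2/5) - 3*18
     = 0.039216 * 1461.58 - 54
     = 3.316993.
Step 4: Ties present; correction factor C = 1 - 42/(17^3 - 17) = 0.991422. Corrected H = 3.316993 / 0.991422 = 3.345694.
Step 5: Under H0, H ~ chi^2(3); p-value = 0.341333.
Step 6: alpha = 0.1. fail to reject H0.

H = 3.3457, df = 3, p = 0.341333, fail to reject H0.


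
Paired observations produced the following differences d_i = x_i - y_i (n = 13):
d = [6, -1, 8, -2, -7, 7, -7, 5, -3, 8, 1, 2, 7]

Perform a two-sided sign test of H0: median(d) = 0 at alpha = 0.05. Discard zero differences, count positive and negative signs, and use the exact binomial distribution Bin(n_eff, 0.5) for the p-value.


Step 1: Discard zero differences. Original n = 13; n_eff = number of nonzero differences = 13.
Nonzero differences (with sign): +6, -1, +8, -2, -7, +7, -7, +5, -3, +8, +1, +2, +7
Step 2: Count signs: positive = 8, negative = 5.
Step 3: Under H0: P(positive) = 0.5, so the number of positives S ~ Bin(13, 0.5).
Step 4: Two-sided exact p-value = sum of Bin(13,0.5) probabilities at or below the observed probability = 0.581055.
Step 5: alpha = 0.05. fail to reject H0.

n_eff = 13, pos = 8, neg = 5, p = 0.581055, fail to reject H0.


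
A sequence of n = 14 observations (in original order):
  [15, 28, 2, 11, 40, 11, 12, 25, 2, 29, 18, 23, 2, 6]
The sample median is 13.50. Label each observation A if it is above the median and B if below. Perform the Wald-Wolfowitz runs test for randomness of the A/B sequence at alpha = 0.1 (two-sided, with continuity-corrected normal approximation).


Step 1: Compute median = 13.50; label A = above, B = below.
Labels in order: AABBABBABAAABB  (n_A = 7, n_B = 7)
Step 2: Count runs R = 8.
Step 3: Under H0 (random ordering), E[R] = 2*n_A*n_B/(n_A+n_B) + 1 = 2*7*7/14 + 1 = 8.0000.
        Var[R] = 2*n_A*n_B*(2*n_A*n_B - n_A - n_B) / ((n_A+n_B)^2 * (n_A+n_B-1)) = 8232/2548 = 3.2308.
        SD[R] = 1.7974.
Step 4: R = E[R], so z = 0 with no continuity correction.
Step 5: Two-sided p-value via normal approximation = 2*(1 - Phi(|z|)) = 1.000000.
Step 6: alpha = 0.1. fail to reject H0.

R = 8, z = 0.0000, p = 1.000000, fail to reject H0.


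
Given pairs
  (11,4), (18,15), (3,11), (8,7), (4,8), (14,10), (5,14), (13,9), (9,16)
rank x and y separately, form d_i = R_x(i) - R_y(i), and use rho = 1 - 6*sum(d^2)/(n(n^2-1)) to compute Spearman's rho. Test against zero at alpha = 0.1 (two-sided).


Step 1: Rank x and y separately (midranks; no ties here).
rank(x): 11->6, 18->9, 3->1, 8->4, 4->2, 14->8, 5->3, 13->7, 9->5
rank(y): 4->1, 15->8, 11->6, 7->2, 8->3, 10->5, 14->7, 9->4, 16->9
Step 2: d_i = R_x(i) - R_y(i); compute d_i^2.
  (6-1)^2=25, (9-8)^2=1, (1-6)^2=25, (4-2)^2=4, (2-3)^2=1, (8-5)^2=9, (3-7)^2=16, (7-4)^2=9, (5-9)^2=16
sum(d^2) = 106.
Step 3: rho = 1 - 6*106 / (9*(9^2 - 1)) = 1 - 636/720 = 0.116667.
Step 4: Under H0, t = rho * sqrt((n-2)/(1-rho^2)) = 0.3108 ~ t(7).
Step 5: Two-sided p-value from the t-distribution with 7 df = 0.765008.
Step 6: alpha = 0.1. fail to reject H0.

rho = 0.1167, p = 0.765008, fail to reject H0 at alpha = 0.1.


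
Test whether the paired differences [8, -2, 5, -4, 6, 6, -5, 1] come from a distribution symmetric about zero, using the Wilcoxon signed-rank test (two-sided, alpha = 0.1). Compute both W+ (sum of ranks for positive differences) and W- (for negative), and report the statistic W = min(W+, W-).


Step 1: Drop any zero differences (none here) and take |d_i|.
|d| = [8, 2, 5, 4, 6, 6, 5, 1]
Step 2: Midrank |d_i| (ties get averaged ranks).
ranks: |8|->8, |2|->2, |5|->4.5, |4|->3, |6|->6.5, |6|->6.5, |5|->4.5, |1|->1
Step 3: Attach original signs; sum ranks with positive sign and with negative sign.
W+ = 8 + 4.5 + 6.5 + 6.5 + 1 = 26.5
W- = 2 + 3 + 4.5 = 9.5
(Check: W+ + W- = 36 should equal n(n+1)/2 = 36.)
Step 4: Test statistic W = min(W+, W-) = 9.5.
Step 5: Ties in |d|, so use the tie-corrected normal approximation.
        E[W] = n(n+1)/4 = 8*9/4 = 18.
        Tie groups: |d|=5 (t=2), |d|=6 (t=2); sum(t^3 - t) = 12.
        Var[W] = n(n+1)(2n+1)/24 - sum(t^3-t)/48 = 1224/24 - 12/48 = 50.75.
        z = (W - E[W]) / sqrt(Var[W]) = (9.5 - 18) / 7.1239 = -1.1932.
        Two-sided p = 2*Phi(z) = 0.232804.
Step 6: alpha = 0.1. fail to reject H0.

W+ = 26.5, W- = 9.5, W = min = 9.5, p = 0.232804, fail to reject H0.
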